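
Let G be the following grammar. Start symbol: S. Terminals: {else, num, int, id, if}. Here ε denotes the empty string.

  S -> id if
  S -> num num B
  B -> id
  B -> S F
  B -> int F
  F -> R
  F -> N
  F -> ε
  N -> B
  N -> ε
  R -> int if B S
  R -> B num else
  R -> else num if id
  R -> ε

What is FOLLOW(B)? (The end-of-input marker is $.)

FIRST(S) = {id, num}
FIRST(B) = {id, int, num}  (via S F)
FIRST(N) = {ε, id, int, num}  (via B)
FIRST(R) = {ε, else, id, int, num}  (via B num else)
FIRST(F) = {ε, else, id, int, num}  (via R, N)
FOLLOW(S) includes $ since S is the start symbol.
FOLLOW(S): in B->S F, S is followed by F with FIRST {ε, else, id, int, num}; in B->S F, the suffix after S is nullable, so FOLLOW(S) ⊇ FOLLOW(B) = {$, else, id, int, num}; in R->int if B S, the suffix after S is empty, so FOLLOW(S) ⊇ FOLLOW(R) = {$, else, id, int, num}. Thus FOLLOW(S) = {$, else, id, int, num}.
FOLLOW(B): in S->num num B, the suffix after B is empty, so FOLLOW(B) ⊇ FOLLOW(S) = {$, else, id, int, num}; in N->B, the suffix after B is empty, so FOLLOW(B) ⊇ FOLLOW(N) = {$, else, id, int, num}; in R->int if B S, B is followed by S with FIRST {id, num}; in R->B num else, B is followed by num else with FIRST {num}. Thus FOLLOW(B) = {$, else, id, int, num}.
FOLLOW(F): in B->S F, the suffix after F is empty, so FOLLOW(F) ⊇ FOLLOW(B) = {$, else, id, int, num}; in B->int F, the suffix after F is empty, so FOLLOW(F) ⊇ FOLLOW(B) = {$, else, id, int, num}. Thus FOLLOW(F) = {$, else, id, int, num}.
FOLLOW(N): in F->N, the suffix after N is empty, so FOLLOW(N) ⊇ FOLLOW(F) = {$, else, id, int, num}. Thus FOLLOW(N) = {$, else, id, int, num}.
FOLLOW(R): in F->R, the suffix after R is empty, so FOLLOW(R) ⊇ FOLLOW(F) = {$, else, id, int, num}. Thus FOLLOW(R) = {$, else, id, int, num}.

{$, else, id, int, num}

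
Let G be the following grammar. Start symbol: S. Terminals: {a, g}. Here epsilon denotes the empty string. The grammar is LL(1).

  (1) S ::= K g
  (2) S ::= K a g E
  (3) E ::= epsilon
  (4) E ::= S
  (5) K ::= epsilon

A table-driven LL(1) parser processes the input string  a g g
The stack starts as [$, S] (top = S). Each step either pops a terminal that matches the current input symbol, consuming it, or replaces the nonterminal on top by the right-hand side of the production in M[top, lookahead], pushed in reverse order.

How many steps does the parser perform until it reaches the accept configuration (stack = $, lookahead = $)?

step 1: stack=$ S  input=a g g $  — expand S ::= K a g E
step 2: stack=$ E g a K  input=a g g $  — expand K ::= epsilon
step 3: stack=$ E g a  input=a g g $  — match a
step 4: stack=$ E g  input=g g $  — match g
step 5: stack=$ E  input=g $  — expand E ::= S
step 6: stack=$ S  input=g $  — expand S ::= K g
step 7: stack=$ g K  input=g $  — expand K ::= epsilon
step 8: stack=$ g  input=g $  — match g
Accept reached after 8 steps.

8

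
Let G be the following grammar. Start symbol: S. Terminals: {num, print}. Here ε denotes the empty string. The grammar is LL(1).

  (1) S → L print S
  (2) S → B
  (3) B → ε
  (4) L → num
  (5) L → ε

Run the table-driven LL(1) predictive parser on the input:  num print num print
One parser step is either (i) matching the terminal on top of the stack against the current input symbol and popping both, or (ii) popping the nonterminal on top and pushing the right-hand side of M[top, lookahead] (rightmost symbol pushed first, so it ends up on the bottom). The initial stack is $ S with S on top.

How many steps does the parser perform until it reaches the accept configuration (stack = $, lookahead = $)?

      Stack          Input                  Action
   1  $ S            num print num print $  expand S → L print S
   2  $ S print L    num print num print $  expand L → num
   3  $ S print num  num print num print $  match num
   4  $ S print      print num print $      match print
   5  $ S            num print $            expand S → L print S
   6  $ S print L    num print $            expand L → num
   7  $ S print num  num print $            match num
   8  $ S print      print $                match print
   9  $ S            $                      expand S → B
  10  $ B            $                      expand B → ε
Accept reached after 10 steps.

10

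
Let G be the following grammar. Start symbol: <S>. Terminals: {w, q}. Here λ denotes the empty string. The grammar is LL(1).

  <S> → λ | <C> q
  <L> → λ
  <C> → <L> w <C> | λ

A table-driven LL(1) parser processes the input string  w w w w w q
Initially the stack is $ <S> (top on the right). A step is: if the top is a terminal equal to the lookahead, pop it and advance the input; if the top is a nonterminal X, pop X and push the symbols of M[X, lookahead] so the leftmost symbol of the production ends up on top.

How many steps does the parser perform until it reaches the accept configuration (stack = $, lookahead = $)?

      Stack          Input          Action
   1  $ <S>          w w w w w q $  expand <S> → <C> q
   2  $ q <C>        w w w w w q $  expand <C> → <L> w <C>
   3  $ q <C> w <L>  w w w w w q $  expand <L> → λ
   4  $ q <C> w      w w w w w q $  match w
   5  $ q <C>        w w w w q $    expand <C> → <L> w <C>
   6  $ q <C> w <L>  w w w w q $    expand <L> → λ
   7  $ q <C> w      w w w w q $    match w
   8  $ q <C>        w w w q $      expand <C> → <L> w <C>
   9  $ q <C> w <L>  w w w q $      expand <L> → λ
  10  $ q <C> w      w w w q $      match w
  11  $ q <C>        w w q $        expand <C> → <L> w <C>
  12  $ q <C> w <L>  w w q $        expand <L> → λ
  13  $ q <C> w      w w q $        match w
  14  $ q <C>        w q $          expand <C> → <L> w <C>
  15  $ q <C> w <L>  w q $          expand <L> → λ
  16  $ q <C> w      w q $          match w
  17  $ q <C>        q $            expand <C> → λ
  18  $ q            q $            match q
Accept reached after 18 steps.

18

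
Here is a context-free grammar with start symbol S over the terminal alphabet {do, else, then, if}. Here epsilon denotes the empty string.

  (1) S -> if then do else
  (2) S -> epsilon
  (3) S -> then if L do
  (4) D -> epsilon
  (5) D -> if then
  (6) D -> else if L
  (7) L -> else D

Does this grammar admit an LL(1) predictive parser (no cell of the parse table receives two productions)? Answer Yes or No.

Yes

FIRST(S) = {epsilon, if, then}
FIRST(D) = {epsilon, else, if}
FIRST(L) = {else}
FOLLOW(S) = {$}
FOLLOW(D) = {do}
FOLLOW(L) = {do}
Each cell of M receives at most one production.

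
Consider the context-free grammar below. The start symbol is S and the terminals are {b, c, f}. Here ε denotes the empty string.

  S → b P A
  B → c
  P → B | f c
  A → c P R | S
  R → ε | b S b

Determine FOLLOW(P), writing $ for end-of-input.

{$, b, c}

FIRST(S): from S→b P A we get {b}. So FIRST(S) = {b}.
FIRST(B): from B→c we get {c}. So FIRST(B) = {c}.
FIRST(R): from R→ε we get {ε}; from R→b S b we get {b}. So FIRST(R) = {ε, b}.
FIRST(P): from P→B we get {c}; from P→f c we get {f}. So FIRST(P) = {c, f}.
FIRST(A): from A→c P R we get {c}; from A→S we get {b}. So FIRST(A) = {b, c}.
FOLLOW(S) includes $ since S is the start symbol.
FOLLOW(S): in A→S, the suffix after S is empty, so FOLLOW(S) ⊇ FOLLOW(A) = {$, b}; in R→b S b, S is followed by b with FIRST {b}. Thus FOLLOW(S) = {$, b}.
FOLLOW(A): in S→b P A, the suffix after A is empty, so FOLLOW(A) ⊇ FOLLOW(S) = {$, b}. Thus FOLLOW(A) = {$, b}.
FOLLOW(P): in S→b P A, P is followed by A with FIRST {b, c}; in A→c P R, P is followed by R with FIRST {ε, b}; in A→c P R, the suffix after P is nullable, so FOLLOW(P) ⊇ FOLLOW(A) = {$, b}. Thus FOLLOW(P) = {$, b, c}.
FOLLOW(B): in P→B, the suffix after B is empty, so FOLLOW(B) ⊇ FOLLOW(P) = {$, b, c}. Thus FOLLOW(B) = {$, b, c}.
FOLLOW(R): in A→c P R, the suffix after R is empty, so FOLLOW(R) ⊇ FOLLOW(A) = {$, b}. Thus FOLLOW(R) = {$, b}.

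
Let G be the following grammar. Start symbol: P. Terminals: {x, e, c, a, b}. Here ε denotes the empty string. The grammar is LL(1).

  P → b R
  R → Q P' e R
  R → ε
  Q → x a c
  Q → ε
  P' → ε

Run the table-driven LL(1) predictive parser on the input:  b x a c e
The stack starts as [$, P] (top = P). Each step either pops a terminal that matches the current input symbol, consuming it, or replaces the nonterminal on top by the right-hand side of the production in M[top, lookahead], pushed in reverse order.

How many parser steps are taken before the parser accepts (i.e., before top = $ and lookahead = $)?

10

step 1: stack=$ P  input=b x a c e $  — expand P → b R
step 2: stack=$ R b  input=b x a c e $  — match b
step 3: stack=$ R  input=x a c e $  — expand R → Q P' e R
step 4: stack=$ R e P' Q  input=x a c e $  — expand Q → x a c
step 5: stack=$ R e P' c a x  input=x a c e $  — match x
step 6: stack=$ R e P' c a  input=a c e $  — match a
step 7: stack=$ R e P' c  input=c e $  — match c
step 8: stack=$ R e P'  input=e $  — expand P' → ε
step 9: stack=$ R e  input=e $  — match e
step 10: stack=$ R  input=$  — expand R → ε
Accept reached after 10 steps.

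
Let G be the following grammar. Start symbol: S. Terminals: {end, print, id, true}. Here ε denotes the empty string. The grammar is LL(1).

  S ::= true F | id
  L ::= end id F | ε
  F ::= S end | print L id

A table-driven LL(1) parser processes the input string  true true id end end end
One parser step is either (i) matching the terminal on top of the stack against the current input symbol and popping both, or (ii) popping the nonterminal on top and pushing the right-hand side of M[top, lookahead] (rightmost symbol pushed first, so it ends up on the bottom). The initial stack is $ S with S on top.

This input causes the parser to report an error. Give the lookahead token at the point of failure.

end

      Stack         Input                       Action
   1  $ S           true true id end end end $  expand S ::= true F
   2  $ F true      true true id end end end $  match true
   3  $ F           true id end end end $       expand F ::= S end
   4  $ end S       true id end end end $       expand S ::= true F
   5  $ end F true  true id end end end $       match true
   6  $ end F       id end end end $            expand F ::= S end
   7  $ end end S   id end end end $            expand S ::= id
   8  $ end end id  id end end end $            match id
   9  $ end end     end end end $               match end
  10  $ end         end end $                   match end
  11  $             end $                       error: stack empty but input remains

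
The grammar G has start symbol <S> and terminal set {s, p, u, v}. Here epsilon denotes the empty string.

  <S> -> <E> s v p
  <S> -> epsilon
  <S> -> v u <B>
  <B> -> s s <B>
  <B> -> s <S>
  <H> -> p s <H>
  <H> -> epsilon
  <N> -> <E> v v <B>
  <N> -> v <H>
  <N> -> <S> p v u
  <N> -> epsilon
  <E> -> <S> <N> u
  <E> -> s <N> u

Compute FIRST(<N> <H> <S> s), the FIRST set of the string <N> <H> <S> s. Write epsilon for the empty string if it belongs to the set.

{p, s, u, v}

FIRST(<B>): from <B>->s s <B> we get {s}; from <B>->s <S> we get {s}. So FIRST(<B>) = {s}.
FIRST(<H>): from <H>->p s <H> we get {p}; from <H>->epsilon we get {epsilon}. So FIRST(<H>) = {epsilon, p}.
FIRST(<S>): from <S>-><E> s v p we get {p, s, u, v}; from <S>->epsilon we get {epsilon}; from <S>->v u <B> we get {v}. So FIRST(<S>) = {epsilon, p, s, u, v}.
FIRST(<N>): from <N>-><E> v v <B> we get {p, s, u, v}; from <N>->v <H> we get {v}; from <N>-><S> p v u we get {p, s, u, v}; from <N>->epsilon we get {epsilon}. So FIRST(<N>) = {epsilon, p, s, u, v}.
FIRST(<E>): from <E>-><S> <N> u we get {p, s, u, v}; from <E>->s <N> u we get {s}. So FIRST(<E>) = {p, s, u, v}.
FIRST(<N> <H> <S> s): take FIRST of each symbol in turn, carrying on past any symbol whose FIRST contains epsilon; result {p, s, u, v}.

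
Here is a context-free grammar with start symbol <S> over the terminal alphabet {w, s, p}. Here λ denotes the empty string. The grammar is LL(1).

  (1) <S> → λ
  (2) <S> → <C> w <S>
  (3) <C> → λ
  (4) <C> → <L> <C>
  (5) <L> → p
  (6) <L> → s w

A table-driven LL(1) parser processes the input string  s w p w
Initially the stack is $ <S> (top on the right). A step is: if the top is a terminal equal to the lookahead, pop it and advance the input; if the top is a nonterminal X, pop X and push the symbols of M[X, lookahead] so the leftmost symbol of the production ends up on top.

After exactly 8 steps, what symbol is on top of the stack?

     Stack            Input      Action
  1  $ <S>            s w p w $  expand <S> → <C> w <S>
  2  $ <S> w <C>      s w p w $  expand <C> → <L> <C>
  3  $ <S> w <C> <L>  s w p w $  expand <L> → s w
  4  $ <S> w <C> w s  s w p w $  match s
  5  $ <S> w <C> w    w p w $    match w
  6  $ <S> w <C>      p w $      expand <C> → <L> <C>
  7  $ <S> w <C> <L>  p w $      expand <L> → p
  8  $ <S> w <C> p    p w $      match p
Stack after step 8: $ <S> w <C> (top = <C>).

<C>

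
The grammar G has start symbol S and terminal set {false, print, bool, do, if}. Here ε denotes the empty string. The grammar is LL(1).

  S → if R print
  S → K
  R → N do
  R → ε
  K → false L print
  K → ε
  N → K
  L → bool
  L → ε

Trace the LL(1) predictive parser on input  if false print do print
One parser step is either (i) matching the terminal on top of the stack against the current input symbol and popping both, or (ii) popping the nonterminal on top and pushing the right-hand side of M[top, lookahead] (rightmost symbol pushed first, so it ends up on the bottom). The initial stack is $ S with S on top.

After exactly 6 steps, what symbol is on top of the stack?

     Stack                     Input                      Action
  1  $ S                       if false print do print $  expand S → if R print
  2  $ print R if              if false print do print $  match if
  3  $ print R                 false print do print $     expand R → N do
  4  $ print do N              false print do print $     expand N → K
  5  $ print do K              false print do print $     expand K → false L print
  6  $ print do print L false  false print do print $     match false
Stack after step 6: $ print do print L (top = L).

L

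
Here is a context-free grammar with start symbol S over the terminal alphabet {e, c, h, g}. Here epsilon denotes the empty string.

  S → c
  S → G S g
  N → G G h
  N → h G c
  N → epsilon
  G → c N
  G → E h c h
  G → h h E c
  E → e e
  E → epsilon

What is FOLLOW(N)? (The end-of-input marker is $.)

{c, e, h}

FIRST(E): from E→e e we get {e}; from E→epsilon we get {epsilon}. So FIRST(E) = {epsilon, e}.
FIRST(G): from G→c N we get {c}; from G→E h c h we get {e, h}; from G→h h E c we get {h}. So FIRST(G) = {c, e, h}.
FIRST(S): from S→c we get {c}; from S→G S g we get {c, e, h}. So FIRST(S) = {c, e, h}.
FIRST(N): from N→G G h we get {c, e, h}; from N→h G c we get {h}; from N→epsilon we get {epsilon}. So FIRST(N) = {epsilon, c, e, h}.
FOLLOW(S) includes $ since S is the start symbol.
FOLLOW(S): in S→G S g, S is followed by g with FIRST {g}. Thus FOLLOW(S) = {$, g}.
FOLLOW(G): in S→G S g, G is followed by S g with FIRST {c, e, h}; in N→G G h (occurrence 1), G is followed by G h with FIRST {c, e, h}; in N→G G h (occurrence 2), G is followed by h with FIRST {h}; in N→h G c, G is followed by c with FIRST {c}. Thus FOLLOW(G) = {c, e, h}.
FOLLOW(N): in G→c N, the suffix after N is empty, so FOLLOW(N) ⊇ FOLLOW(G) = {c, e, h}. Thus FOLLOW(N) = {c, e, h}.
FOLLOW(E): in G→E h c h, E is followed by h c h with FIRST {h}; in G→h h E c, E is followed by c with FIRST {c}. Thus FOLLOW(E) = {c, h}.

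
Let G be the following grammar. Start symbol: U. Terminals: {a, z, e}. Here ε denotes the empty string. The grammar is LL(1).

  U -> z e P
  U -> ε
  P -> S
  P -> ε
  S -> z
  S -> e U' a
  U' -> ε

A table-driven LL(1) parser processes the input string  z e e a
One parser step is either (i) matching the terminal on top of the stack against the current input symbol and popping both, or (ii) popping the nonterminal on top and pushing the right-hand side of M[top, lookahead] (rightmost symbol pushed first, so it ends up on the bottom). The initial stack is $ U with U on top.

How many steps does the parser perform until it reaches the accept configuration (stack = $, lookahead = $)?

8

     Stack     Input      Action
  1  $ U       z e e a $  expand U -> z e P
  2  $ P e z   z e e a $  match z
  3  $ P e     e e a $    match e
  4  $ P       e a $      expand P -> S
  5  $ S       e a $      expand S -> e U' a
  6  $ a U' e  e a $      match e
  7  $ a U'    a $        expand U' -> ε
  8  $ a       a $        match a
Accept reached after 8 steps.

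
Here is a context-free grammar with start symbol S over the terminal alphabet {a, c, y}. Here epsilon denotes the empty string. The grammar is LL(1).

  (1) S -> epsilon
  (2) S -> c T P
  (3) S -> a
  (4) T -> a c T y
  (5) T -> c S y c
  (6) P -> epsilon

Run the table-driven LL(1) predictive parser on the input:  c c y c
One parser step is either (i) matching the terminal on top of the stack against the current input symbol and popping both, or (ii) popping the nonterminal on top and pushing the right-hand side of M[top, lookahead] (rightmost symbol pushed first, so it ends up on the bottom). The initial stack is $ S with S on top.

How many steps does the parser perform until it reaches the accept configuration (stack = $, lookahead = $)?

8

step 1: stack=$ S  input=c c y c $  — expand S -> c T P
step 2: stack=$ P T c  input=c c y c $  — match c
step 3: stack=$ P T  input=c y c $  — expand T -> c S y c
step 4: stack=$ P c y S c  input=c y c $  — match c
step 5: stack=$ P c y S  input=y c $  — expand S -> epsilon
step 6: stack=$ P c y  input=y c $  — match y
step 7: stack=$ P c  input=c $  — match c
step 8: stack=$ P  input=$  — expand P -> epsilon
Accept reached after 8 steps.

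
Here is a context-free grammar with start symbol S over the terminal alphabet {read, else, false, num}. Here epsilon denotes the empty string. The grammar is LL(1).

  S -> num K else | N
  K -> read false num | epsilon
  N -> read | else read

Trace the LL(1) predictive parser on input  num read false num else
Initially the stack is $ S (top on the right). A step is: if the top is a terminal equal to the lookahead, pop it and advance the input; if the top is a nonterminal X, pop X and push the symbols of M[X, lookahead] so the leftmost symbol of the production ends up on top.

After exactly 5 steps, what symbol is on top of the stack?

     Stack                  Input                      Action
  1  $ S                    num read false num else $  expand S -> num K else
  2  $ else K num           num read false num else $  match num
  3  $ else K               read false num else $      expand K -> read false num
  4  $ else num false read  read false num else $      match read
  5  $ else num false       false num else $           match false
Stack after step 5: $ else num (top = num).

num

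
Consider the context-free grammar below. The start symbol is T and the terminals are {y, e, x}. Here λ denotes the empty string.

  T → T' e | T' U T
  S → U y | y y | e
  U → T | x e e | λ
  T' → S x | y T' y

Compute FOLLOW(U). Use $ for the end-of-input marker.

FIRST(T) = {e, x, y}  (via T' e, T' U T)
FIRST(U) = {λ, e, x, y}  (via T)
FIRST(S) = {e, x, y}  (via U y)
FIRST(T') = {e, x, y}  (via S x)
FOLLOW(T) includes $ since T is the start symbol.
FOLLOW(S): in T'→S x, S is followed by x with FIRST {x}. Thus FOLLOW(S) = {x}.
FOLLOW(U): in T→T' U T, U is followed by T with FIRST {e, x, y}; in S→U y, U is followed by y with FIRST {y}. Thus FOLLOW(U) = {e, x, y}.
FOLLOW(T): in T→T' U T, the suffix after T is empty (adds nothing new); in U→T, the suffix after T is empty, so FOLLOW(T) ⊇ FOLLOW(U) = {e, x, y}. Thus FOLLOW(T) = {$, e, x, y}.
FOLLOW(T'): in T→T' e, T' is followed by e with FIRST {e}; in T→T' U T, T' is followed by U T with FIRST {e, x, y}; in T'→y T' y, T' is followed by y with FIRST {y}. Thus FOLLOW(T') = {e, x, y}.

{e, x, y}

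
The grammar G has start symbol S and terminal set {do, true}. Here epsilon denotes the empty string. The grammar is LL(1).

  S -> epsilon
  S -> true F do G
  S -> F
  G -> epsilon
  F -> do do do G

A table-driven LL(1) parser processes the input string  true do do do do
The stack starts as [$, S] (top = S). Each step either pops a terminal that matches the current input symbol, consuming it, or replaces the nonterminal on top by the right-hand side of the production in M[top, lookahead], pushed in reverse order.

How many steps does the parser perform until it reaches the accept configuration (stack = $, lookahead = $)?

9

     Stack              Input               Action
  1  $ S                true do do do do $  expand S -> true F do G
  2  $ G do F true      true do do do do $  match true
  3  $ G do F           do do do do $       expand F -> do do do G
  4  $ G do G do do do  do do do do $       match do
  5  $ G do G do do     do do do $          match do
  6  $ G do G do        do do $             match do
  7  $ G do G           do $                expand G -> epsilon
  8  $ G do             do $                match do
  9  $ G                $                   expand G -> epsilon
Accept reached after 9 steps.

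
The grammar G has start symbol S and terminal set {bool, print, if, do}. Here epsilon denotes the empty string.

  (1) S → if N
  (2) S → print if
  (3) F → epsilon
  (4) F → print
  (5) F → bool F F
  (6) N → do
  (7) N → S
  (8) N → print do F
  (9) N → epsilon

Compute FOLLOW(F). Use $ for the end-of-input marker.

{$, bool, print}

FIRST(S) = {if, print}
FIRST(F) = {epsilon, bool, print}
FIRST(N) = {epsilon, do, if, print}  (via S)
FOLLOW(S) includes $ since S is the start symbol.
FOLLOW(S): in N→S, the suffix after S is empty, so FOLLOW(S) ⊇ FOLLOW(N) = {$}. Thus FOLLOW(S) = {$}.
FOLLOW(N): in S→if N, the suffix after N is empty, so FOLLOW(N) ⊇ FOLLOW(S) = {$}. Thus FOLLOW(N) = {$}.
FOLLOW(F): in F→bool F F (occurrence 1), F is followed by F with FIRST {epsilon, bool, print}; in F→bool F F (occurrence 1), the suffix after F is nullable (adds nothing new); in F→bool F F (occurrence 2), the suffix after F is empty (adds nothing new); in N→print do F, the suffix after F is empty, so FOLLOW(F) ⊇ FOLLOW(N) = {$}. Thus FOLLOW(F) = {$, bool, print}.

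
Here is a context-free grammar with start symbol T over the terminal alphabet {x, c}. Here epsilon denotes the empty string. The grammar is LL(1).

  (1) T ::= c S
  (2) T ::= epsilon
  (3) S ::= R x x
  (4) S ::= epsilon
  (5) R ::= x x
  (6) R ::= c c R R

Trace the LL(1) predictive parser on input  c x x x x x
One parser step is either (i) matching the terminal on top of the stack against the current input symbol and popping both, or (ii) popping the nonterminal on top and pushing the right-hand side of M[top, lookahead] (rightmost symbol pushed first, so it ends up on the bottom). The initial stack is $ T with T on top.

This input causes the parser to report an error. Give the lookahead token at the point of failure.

x

step 1: stack=$ T  input=c x x x x x $  — expand T ::= c S
step 2: stack=$ S c  input=c x x x x x $  — match c
step 3: stack=$ S  input=x x x x x $  — expand S ::= R x x
step 4: stack=$ x x R  input=x x x x x $  — expand R ::= x x
step 5: stack=$ x x x x  input=x x x x x $  — match x
step 6: stack=$ x x x  input=x x x x $  — match x
step 7: stack=$ x x  input=x x x $  — match x
step 8: stack=$ x  input=x x $  — match x
step 9: stack=$  input=x $  — error: stack empty but input remains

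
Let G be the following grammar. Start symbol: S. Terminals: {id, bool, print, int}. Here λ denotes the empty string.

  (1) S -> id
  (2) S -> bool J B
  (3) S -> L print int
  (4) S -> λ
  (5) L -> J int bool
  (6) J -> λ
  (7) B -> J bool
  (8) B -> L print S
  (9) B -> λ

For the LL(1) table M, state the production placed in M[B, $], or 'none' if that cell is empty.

B -> λ

FIRST(J): from J->λ we get {λ}. So FIRST(J) = {λ}.
FIRST(L): from L->J int bool we get {int}. So FIRST(L) = {int}.
FIRST(S): from S->id we get {id}; from S->bool J B we get {bool}; from S->L print int we get {int}; from S->λ we get {λ}. So FIRST(S) = {λ, bool, id, int}.
FIRST(B): from B->J bool we get {bool}; from B->L print S we get {int}; from B->λ we get {λ}. So FIRST(B) = {λ, bool, int}.
FOLLOW(S) includes $ since S is the start symbol.
FOLLOW(S): in B->L print S, the suffix after S is empty, so FOLLOW(S) ⊇ FOLLOW(B) = {$}. Thus FOLLOW(S) = {$}.
FOLLOW(B): in S->bool J B, the suffix after B is empty, so FOLLOW(B) ⊇ FOLLOW(S) = {$}. Thus FOLLOW(B) = {$}.
For B -> J bool: FIRST(J bool) = {bool}, so it goes in M[B, t] for t ∈ {bool}.
For B -> L print S: FIRST(L print S) = {int}, so it goes in M[B, t] for t ∈ {int}.
For B -> λ: FIRST(λ) = {λ}, so it goes in M[B, t] for t ∈ {}; since λ ∈ FIRST, also for every t ∈ FOLLOW(B) = {$}.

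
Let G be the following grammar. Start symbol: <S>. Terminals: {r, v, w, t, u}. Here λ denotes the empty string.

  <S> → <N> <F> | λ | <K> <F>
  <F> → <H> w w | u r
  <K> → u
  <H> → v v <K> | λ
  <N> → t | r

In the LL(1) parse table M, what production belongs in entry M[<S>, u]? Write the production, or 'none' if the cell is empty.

FIRST(<K>): from <K>→u we get {u}. So FIRST(<K>) = {u}.
FIRST(<H>): from <H>→v v <K> we get {v}; from <H>→λ we get {λ}. So FIRST(<H>) = {λ, v}.
FIRST(<N>): from <N>→t we get {t}; from <N>→r we get {r}. So FIRST(<N>) = {r, t}.
FIRST(<S>): from <S>→<N> <F> we get {r, t}; from <S>→λ we get {λ}; from <S>→<K> <F> we get {u}. So FIRST(<S>) = {λ, r, t, u}.
FIRST(<F>): from <F>→<H> w w we get {v, w}; from <F>→u r we get {u}. So FIRST(<F>) = {u, v, w}.
FOLLOW(<S>) includes $ since <S> is the start symbol.
FOLLOW(<S>): <S> appears on no right-hand side. Thus FOLLOW(<S>) = {$}.
For <S> → <N> <F>: FIRST(<N> <F>) = {r, t}, so it goes in M[<S>, t] for t ∈ {r, t}.
For <S> → λ: FIRST(λ) = {λ}, so it goes in M[<S>, t] for t ∈ {}; since λ ∈ FIRST, also for every t ∈ FOLLOW(<S>) = {$}.
For <S> → <K> <F>: FIRST(<K> <F>) = {u}, so it goes in M[<S>, t] for t ∈ {u}.

<S> → <K> <F>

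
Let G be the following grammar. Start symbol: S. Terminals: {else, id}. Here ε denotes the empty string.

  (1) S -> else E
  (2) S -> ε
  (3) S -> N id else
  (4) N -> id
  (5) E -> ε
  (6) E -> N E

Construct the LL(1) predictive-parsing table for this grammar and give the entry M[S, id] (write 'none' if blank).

S -> N id else

FIRST(N) = {id}
FIRST(S) = {ε, else, id}  (via N id else)
FIRST(E) = {ε, id}  (via N E)
FOLLOW(S) includes $ since S is the start symbol.
FOLLOW(S): S appears on no right-hand side. Thus FOLLOW(S) = {$}.
For S -> else E: FIRST(else E) = {else}, so it goes in M[S, t] for t ∈ {else}.
For S -> ε: FIRST(ε) = {ε}, so it goes in M[S, t] for t ∈ {}; since ε ∈ FIRST, also for every t ∈ FOLLOW(S) = {$}.
For S -> N id else: FIRST(N id else) = {id}, so it goes in M[S, t] for t ∈ {id}.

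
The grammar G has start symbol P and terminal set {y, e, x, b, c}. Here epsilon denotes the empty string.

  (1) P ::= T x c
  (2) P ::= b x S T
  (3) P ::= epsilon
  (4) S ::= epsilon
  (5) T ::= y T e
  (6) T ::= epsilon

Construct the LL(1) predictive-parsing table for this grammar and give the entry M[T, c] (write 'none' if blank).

FIRST(S) = {epsilon}
FIRST(T) = {epsilon, y}
FIRST(P) = {epsilon, b, x, y}  (via T x c)
FOLLOW(P) includes $ since P is the start symbol.
FOLLOW(P): P appears on no right-hand side. Thus FOLLOW(P) = {$}.
FOLLOW(T): in P::=T x c, T is followed by x c with FIRST {x}; in P::=b x S T, the suffix after T is empty, so FOLLOW(T) ⊇ FOLLOW(P) = {$}; in T::=y T e, T is followed by e with FIRST {e}. Thus FOLLOW(T) = {$, e, x}.
For T ::= y T e: FIRST(y T e) = {y}, so it goes in M[T, t] for t ∈ {y}.
For T ::= epsilon: FIRST(epsilon) = {epsilon}, so it goes in M[T, t] for t ∈ {}; since epsilon ∈ FIRST, also for every t ∈ FOLLOW(T) = {$, e, x}.
None of these place a production in M[T, c].

none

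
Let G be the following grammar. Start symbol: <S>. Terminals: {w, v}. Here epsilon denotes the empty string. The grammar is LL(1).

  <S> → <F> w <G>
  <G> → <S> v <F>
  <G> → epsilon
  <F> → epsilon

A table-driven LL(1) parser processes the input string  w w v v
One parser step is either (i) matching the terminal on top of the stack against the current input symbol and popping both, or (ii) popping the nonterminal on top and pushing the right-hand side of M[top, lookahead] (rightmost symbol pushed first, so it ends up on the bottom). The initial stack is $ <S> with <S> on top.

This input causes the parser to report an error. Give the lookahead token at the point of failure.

      Stack              Input      Action
   1  $ <S>              w w v v $  expand <S> → <F> w <G>
   2  $ <G> w <F>        w w v v $  expand <F> → epsilon
   3  $ <G> w            w w v v $  match w
   4  $ <G>              w v v $    expand <G> → <S> v <F>
   5  $ <F> v <S>        w v v $    expand <S> → <F> w <G>
   6  $ <F> v <G> w <F>  w v v $    expand <F> → epsilon
   7  $ <F> v <G> w      w v v $    match w
   8  $ <F> v <G>        v v $      expand <G> → epsilon
   9  $ <F> v            v v $      match v
  10  $ <F>              v $        expand <F> → epsilon
  11  $                  v $        error: stack empty but input remains

v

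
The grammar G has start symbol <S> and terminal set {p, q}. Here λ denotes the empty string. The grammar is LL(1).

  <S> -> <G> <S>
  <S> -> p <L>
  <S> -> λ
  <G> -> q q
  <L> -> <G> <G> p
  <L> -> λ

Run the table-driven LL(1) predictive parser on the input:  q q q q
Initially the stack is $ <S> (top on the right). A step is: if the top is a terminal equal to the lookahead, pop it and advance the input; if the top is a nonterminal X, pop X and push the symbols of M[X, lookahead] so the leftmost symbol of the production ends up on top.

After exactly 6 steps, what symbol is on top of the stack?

q

     Stack      Input      Action
  1  $ <S>      q q q q $  expand <S> -> <G> <S>
  2  $ <S> <G>  q q q q $  expand <G> -> q q
  3  $ <S> q q  q q q q $  match q
  4  $ <S> q    q q q $    match q
  5  $ <S>      q q $      expand <S> -> <G> <S>
  6  $ <S> <G>  q q $      expand <G> -> q q
Stack after step 6: $ <S> q q (top = q).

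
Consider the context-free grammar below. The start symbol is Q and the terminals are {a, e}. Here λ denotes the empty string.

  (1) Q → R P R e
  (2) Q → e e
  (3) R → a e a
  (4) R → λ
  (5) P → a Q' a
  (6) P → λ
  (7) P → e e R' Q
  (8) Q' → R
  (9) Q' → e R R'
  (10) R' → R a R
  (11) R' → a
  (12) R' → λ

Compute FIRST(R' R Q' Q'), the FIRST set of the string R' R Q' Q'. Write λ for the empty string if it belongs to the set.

{λ, a, e}

FIRST(R) = {λ, a}
FIRST(P) = {λ, a, e}
FIRST(Q) = {a, e}  (via R P R e)
FIRST(Q') = {λ, a, e}  (via R)
FIRST(R') = {λ, a}  (via R a R)
FIRST(R' R Q' Q'): take FIRST of each symbol in turn, carrying on past any symbol whose FIRST contains λ; result {λ, a, e}.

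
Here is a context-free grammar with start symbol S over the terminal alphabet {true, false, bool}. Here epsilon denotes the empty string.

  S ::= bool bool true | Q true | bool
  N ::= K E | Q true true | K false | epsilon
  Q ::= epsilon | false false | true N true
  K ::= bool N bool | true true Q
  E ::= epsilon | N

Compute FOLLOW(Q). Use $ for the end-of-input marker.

{bool, false, true}

FIRST(Q): from Q::=epsilon we get {epsilon}; from Q::=false false we get {false}; from Q::=true N true we get {true}. So FIRST(Q) = {epsilon, false, true}.
FIRST(K): from K::=bool N bool we get {bool}; from K::=true true Q we get {true}. So FIRST(K) = {bool, true}.
FIRST(S): from S::=bool bool true we get {bool}; from S::=Q true we get {false, true}; from S::=bool we get {bool}. So FIRST(S) = {bool, false, true}.
FIRST(N): from N::=K E we get {bool, true}; from N::=Q true true we get {false, true}; from N::=K false we get {bool, true}; from N::=epsilon we get {epsilon}. So FIRST(N) = {epsilon, bool, false, true}.
FIRST(E): from E::=epsilon we get {epsilon}; from E::=N we get {epsilon, bool, false, true}. So FIRST(E) = {epsilon, bool, false, true}.
FOLLOW(S) includes $ since S is the start symbol.
FOLLOW(S): S appears on no right-hand side. Thus FOLLOW(S) = {$}.
FOLLOW(N): in Q::=true N true, N is followed by true with FIRST {true}; in K::=bool N bool, N is followed by bool with FIRST {bool}; in E::=N, the suffix after N is empty, so FOLLOW(N) ⊇ FOLLOW(E) = {bool, true}. Thus FOLLOW(N) = {bool, true}.
FOLLOW(K): in N::=K E, K is followed by E with FIRST {epsilon, bool, false, true}; in N::=K E, the suffix after K is nullable, so FOLLOW(K) ⊇ FOLLOW(N) = {bool, true}; in N::=K false, K is followed by false with FIRST {false}. Thus FOLLOW(K) = {bool, false, true}.
FOLLOW(Q): in S::=Q true, Q is followed by true with FIRST {true}; in N::=Q true true, Q is followed by true true with FIRST {true}; in K::=true true Q, the suffix after Q is empty, so FOLLOW(Q) ⊇ FOLLOW(K) = {bool, false, true}. Thus FOLLOW(Q) = {bool, false, true}.
FOLLOW(E): in N::=K E, the suffix after E is empty, so FOLLOW(E) ⊇ FOLLOW(N) = {bool, true}. Thus FOLLOW(E) = {bool, true}.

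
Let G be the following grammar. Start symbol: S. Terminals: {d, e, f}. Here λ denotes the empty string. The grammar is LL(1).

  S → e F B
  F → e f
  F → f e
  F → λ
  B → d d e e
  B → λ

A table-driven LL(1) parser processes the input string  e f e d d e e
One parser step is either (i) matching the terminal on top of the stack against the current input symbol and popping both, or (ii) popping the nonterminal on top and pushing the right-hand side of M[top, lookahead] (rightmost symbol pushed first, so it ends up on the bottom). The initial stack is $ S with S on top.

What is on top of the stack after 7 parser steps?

step 1: stack=$ S  input=e f e d d e e $  — expand S → e F B
step 2: stack=$ B F e  input=e f e d d e e $  — match e
step 3: stack=$ B F  input=f e d d e e $  — expand F → f e
step 4: stack=$ B e f  input=f e d d e e $  — match f
step 5: stack=$ B e  input=e d d e e $  — match e
step 6: stack=$ B  input=d d e e $  — expand B → d d e e
step 7: stack=$ e e d d  input=d d e e $  — match d
Stack after step 7: $ e e d (top = d).

d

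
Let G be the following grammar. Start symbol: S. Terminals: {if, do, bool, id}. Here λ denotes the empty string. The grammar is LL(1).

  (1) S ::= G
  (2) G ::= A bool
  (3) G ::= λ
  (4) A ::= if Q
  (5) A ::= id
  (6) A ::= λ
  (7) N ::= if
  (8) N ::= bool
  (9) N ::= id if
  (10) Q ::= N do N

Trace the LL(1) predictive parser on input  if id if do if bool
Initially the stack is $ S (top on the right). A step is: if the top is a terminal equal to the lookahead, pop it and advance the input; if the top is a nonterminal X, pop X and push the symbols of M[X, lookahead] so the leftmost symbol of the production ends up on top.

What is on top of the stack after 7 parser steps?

step 1: stack=$ S  input=if id if do if bool $  — expand S ::= G
step 2: stack=$ G  input=if id if do if bool $  — expand G ::= A bool
step 3: stack=$ bool A  input=if id if do if bool $  — expand A ::= if Q
step 4: stack=$ bool Q if  input=if id if do if bool $  — match if
step 5: stack=$ bool Q  input=id if do if bool $  — expand Q ::= N do N
step 6: stack=$ bool N do N  input=id if do if bool $  — expand N ::= id if
step 7: stack=$ bool N do if id  input=id if do if bool $  — match id
Stack after step 7: $ bool N do if (top = if).

if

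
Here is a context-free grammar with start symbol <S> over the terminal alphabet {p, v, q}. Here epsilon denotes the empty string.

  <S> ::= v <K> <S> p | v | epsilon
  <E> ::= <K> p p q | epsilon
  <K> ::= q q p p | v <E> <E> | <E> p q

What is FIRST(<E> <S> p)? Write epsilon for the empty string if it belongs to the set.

{p, q, v}

FIRST(<S>) = {epsilon, v}
FIRST(<E>) = {epsilon, p, q, v}  (via <K> p p q)
FIRST(<K>) = {p, q, v}  (via <E> p q)
FIRST(<E> <S> p): take FIRST of each symbol in turn, carrying on past any symbol whose FIRST contains epsilon; result {p, q, v}.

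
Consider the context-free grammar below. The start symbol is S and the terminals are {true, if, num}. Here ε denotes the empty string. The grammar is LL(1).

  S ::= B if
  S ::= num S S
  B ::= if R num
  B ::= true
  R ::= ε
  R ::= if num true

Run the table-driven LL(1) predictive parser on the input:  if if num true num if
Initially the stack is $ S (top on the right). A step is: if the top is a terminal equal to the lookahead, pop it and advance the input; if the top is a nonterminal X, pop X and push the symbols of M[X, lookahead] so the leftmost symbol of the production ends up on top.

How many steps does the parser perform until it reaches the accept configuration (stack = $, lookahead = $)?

9

     Stack                 Input                    Action
  1  $ S                   if if num true num if $  expand S ::= B if
  2  $ if B                if if num true num if $  expand B ::= if R num
  3  $ if num R if         if if num true num if $  match if
  4  $ if num R            if num true num if $     expand R ::= if num true
  5  $ if num true num if  if num true num if $     match if
  6  $ if num true num     num true num if $        match num
  7  $ if num true         true num if $            match true
  8  $ if num              num if $                 match num
  9  $ if                  if $                     match if
Accept reached after 9 steps.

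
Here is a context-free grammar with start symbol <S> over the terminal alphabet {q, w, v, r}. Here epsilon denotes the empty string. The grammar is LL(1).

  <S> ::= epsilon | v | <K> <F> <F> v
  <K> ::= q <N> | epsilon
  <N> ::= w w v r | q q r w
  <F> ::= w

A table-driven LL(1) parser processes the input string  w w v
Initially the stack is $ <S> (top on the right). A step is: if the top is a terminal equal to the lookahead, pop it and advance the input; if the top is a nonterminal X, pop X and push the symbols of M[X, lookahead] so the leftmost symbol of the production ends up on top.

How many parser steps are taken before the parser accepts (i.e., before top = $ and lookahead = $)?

7

step 1: stack=$ <S>  input=w w v $  — expand <S> ::= <K> <F> <F> v
step 2: stack=$ v <F> <F> <K>  input=w w v $  — expand <K> ::= epsilon
step 3: stack=$ v <F> <F>  input=w w v $  — expand <F> ::= w
step 4: stack=$ v <F> w  input=w w v $  — match w
step 5: stack=$ v <F>  input=w v $  — expand <F> ::= w
step 6: stack=$ v w  input=w v $  — match w
step 7: stack=$ v  input=v $  — match v
Accept reached after 7 steps.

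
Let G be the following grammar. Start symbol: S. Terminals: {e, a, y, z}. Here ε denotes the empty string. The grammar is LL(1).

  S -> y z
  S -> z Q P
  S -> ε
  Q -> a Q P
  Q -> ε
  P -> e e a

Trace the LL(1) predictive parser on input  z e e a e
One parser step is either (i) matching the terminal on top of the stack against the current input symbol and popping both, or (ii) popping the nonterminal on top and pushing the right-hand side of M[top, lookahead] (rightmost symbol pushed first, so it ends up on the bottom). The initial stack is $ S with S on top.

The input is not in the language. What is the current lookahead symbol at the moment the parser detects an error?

step 1: stack=$ S  input=z e e a e $  — expand S -> z Q P
step 2: stack=$ P Q z  input=z e e a e $  — match z
step 3: stack=$ P Q  input=e e a e $  — expand Q -> ε
step 4: stack=$ P  input=e e a e $  — expand P -> e e a
step 5: stack=$ a e e  input=e e a e $  — match e
step 6: stack=$ a e  input=e a e $  — match e
step 7: stack=$ a  input=a e $  — match a
step 8: stack=$  input=e $  — error: stack empty but input remains

e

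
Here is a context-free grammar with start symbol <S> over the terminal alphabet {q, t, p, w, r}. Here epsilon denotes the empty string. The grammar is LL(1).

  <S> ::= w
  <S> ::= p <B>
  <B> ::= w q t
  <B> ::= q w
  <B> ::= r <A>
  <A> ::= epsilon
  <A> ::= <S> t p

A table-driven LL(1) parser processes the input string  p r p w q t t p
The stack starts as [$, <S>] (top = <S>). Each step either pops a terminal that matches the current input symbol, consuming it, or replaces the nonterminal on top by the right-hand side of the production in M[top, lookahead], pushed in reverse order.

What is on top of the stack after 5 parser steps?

<S>

step 1: stack=$ <S>  input=p r p w q t t p $  — expand <S> ::= p <B>
step 2: stack=$ <B> p  input=p r p w q t t p $  — match p
step 3: stack=$ <B>  input=r p w q t t p $  — expand <B> ::= r <A>
step 4: stack=$ <A> r  input=r p w q t t p $  — match r
step 5: stack=$ <A>  input=p w q t t p $  — expand <A> ::= <S> t p
Stack after step 5: $ p t <S> (top = <S>).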